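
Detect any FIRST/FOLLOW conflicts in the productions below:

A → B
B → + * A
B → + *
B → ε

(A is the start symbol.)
A FIRST/FOLLOW conflict occurs when a non-terminal N has a nullable alternative N → β (β ⇒* ε) and another alternative N → α with FIRST(α) ∩ FOLLOW(N) ≠ ∅: on such a lookahead the parser cannot decide between expanding α and letting N vanish via β.

Nullable non-terminals: A, B.
A has a nullable alternative but only one production, so nothing to check.

B: nullable alternative(s) B → ε; FOLLOW(B) = { $ }
  B → + * A: FIRST \ {ε} = { '+' } — disjoint from FOLLOW(B)
  B → + *: FIRST \ {ε} = { '+' } — disjoint from FOLLOW(B)
  B → ε: FIRST \ {ε} = { } — this is the only nullable alternative, skip

No FIRST/FOLLOW conflicts found.

Answer: No FIRST/FOLLOW conflicts.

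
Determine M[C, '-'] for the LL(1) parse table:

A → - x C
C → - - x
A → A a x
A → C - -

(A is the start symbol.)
C → - - x

To find M[C, '-'], we find productions for C where '-' is in the predict set (PREDICT(N → α) = (FIRST(α) \ {ε}) ∪ (FOLLOW(N) if α ⇒* ε)).

C → - - x: PREDICT = { '-' }
  '-' is in predict set, so this production goes in M[C, '-']

M[C, '-'] = C → - - x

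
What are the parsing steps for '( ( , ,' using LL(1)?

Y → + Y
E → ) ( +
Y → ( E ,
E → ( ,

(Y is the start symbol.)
Stack is shown with the top on the left.

Stack    Input      Action
--------------------------
Y $      ( ( , , $  output Y → ( E ,
( E , $  ( ( , , $  match '('
E , $    ( , , $    output E → ( ,
( , , $  ( , , $    match '('
, , $    , , $      match ','
, $      , $        match ','
$        $          accept

The string is accepted.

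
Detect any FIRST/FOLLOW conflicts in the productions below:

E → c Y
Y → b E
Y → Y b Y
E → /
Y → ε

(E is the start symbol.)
Yes. Y → b E with FOLLOW(Y) on { 'b' }; Y → Y b Y with FOLLOW(Y) on { 'b' }

Nullable non-terminals: Y.
FIRST sets used below: FIRST(Y) = { 'b', ε }

Y: nullable alternative(s) Y → ε; FOLLOW(Y) = { $, 'b' }
  Y → b E: FIRST \ {ε} = { 'b' } — overlaps FOLLOW(Y) on { 'b' }: CONFLICT
  Y → Y b Y: FIRST \ {ε} = { 'b' } — overlaps FOLLOW(Y) on { 'b' }: CONFLICT
  Y → ε: FIRST \ {ε} = { } — this is the only nullable alternative, skip

E has no nullable alternative, so no FIRST/FOLLOW check is needed there.

So the grammar has 2 FIRST/FOLLOW conflicts (marked CONFLICT above).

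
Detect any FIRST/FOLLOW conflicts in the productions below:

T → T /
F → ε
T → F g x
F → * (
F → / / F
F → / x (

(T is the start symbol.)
A FIRST/FOLLOW conflict occurs when a non-terminal N has a nullable alternative N → β (β ⇒* ε) and another alternative N → α with FIRST(α) ∩ FOLLOW(N) ≠ ∅: on such a lookahead the parser cannot decide between expanding α and letting N vanish via β.

Nullable non-terminals: F.

F: nullable alternative(s) F → ε; FOLLOW(F) = { 'g' }
  F → ε: FIRST \ {ε} = { } — this is the only nullable alternative, skip
  F → * (: FIRST \ {ε} = { '*' } — disjoint from FOLLOW(F)
  F → / / F: FIRST \ {ε} = { '/' } — disjoint from FOLLOW(F)
  F → / x (: FIRST \ {ε} = { '/' } — disjoint from FOLLOW(F)

T has no nullable alternative, so no FIRST/FOLLOW check is needed there.

No FIRST/FOLLOW conflicts found.

Answer: No FIRST/FOLLOW conflicts.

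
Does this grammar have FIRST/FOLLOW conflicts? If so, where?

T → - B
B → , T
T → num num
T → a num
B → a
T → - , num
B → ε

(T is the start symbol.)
Nullable non-terminals: B.

B: nullable alternative(s) B → ε; FOLLOW(B) = { $ }
  B → , T: FIRST \ {ε} = { ',' } — disjoint from FOLLOW(B)
  B → a: FIRST \ {ε} = { 'a' } — disjoint from FOLLOW(B)
  B → ε: FIRST \ {ε} = { } — this is the only nullable alternative, skip

T has no nullable alternative, so no FIRST/FOLLOW check is needed there.

No FIRST/FOLLOW conflicts found.

Answer: No FIRST/FOLLOW conflicts.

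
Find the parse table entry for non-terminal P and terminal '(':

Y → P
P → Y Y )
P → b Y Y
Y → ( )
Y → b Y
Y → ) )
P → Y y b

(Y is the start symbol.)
P → Y Y ), P → Y y b

To find M[P, '('], we find productions for P where '(' is in the predict set (PREDICT(N → α) = (FIRST(α) \ {ε}) ∪ (FOLLOW(N) if α ⇒* ε)).

Relevant sets:
  FIRST(Y) = { '(', ')', 'b' }

P → Y Y ): PREDICT = { '(', ')', 'b' }
  '(' is in predict set, so this production goes in M[P, '(']
P → b Y Y: PREDICT = { 'b' }
P → Y y b: PREDICT = { '(', ')', 'b' }
  '(' is in predict set, so this production goes in M[P, '(']

M[P, '('] = P → Y Y ), P → Y y b  (a multiply-defined cell — the grammar is not LL(1))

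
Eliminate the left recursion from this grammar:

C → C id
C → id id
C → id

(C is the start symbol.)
C → id id C'
C → id C'
C' → id C'
C' → ε

C is directly left-recursive. The standard transformation for
  A → A α₁ | ... | A α_m | β₁ | ... | β_n
is
  A  → β₁ A' | ... | β_n A'
  A' → α₁ A' | ... | α_m A' | ε

C → id id becomes C → id id C'
C → id becomes C → id C'
C → C id becomes C' → id C'
Add C' → ε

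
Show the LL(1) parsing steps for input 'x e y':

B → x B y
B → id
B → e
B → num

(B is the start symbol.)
LL(1) parsing maintains a stack (initially the start symbol over $) and the input. At each step: if the stack top is a terminal, match it against the current input token; if it is a non-terminal N, replace it with the RHS of M[N, lookahead] (the unique production whose predict set contains the lookahead).

Stack is shown with the top on the left.

Stack    Input    Action
------------------------
B $      x e y $  output B → x B y
x B y $  x e y $  match 'x'
B y $    e y $    output B → e
e y $    e y $    match 'e'
y $      y $      match 'y'
$        $        accept

The string is accepted.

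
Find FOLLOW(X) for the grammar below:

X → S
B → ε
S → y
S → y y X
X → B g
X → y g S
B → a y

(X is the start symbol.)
{ $ }

X is the start symbol, so $ ∈ FOLLOW(X).
In S → y y X: X is at the end, add FOLLOW(S)

The FOLLOW sets referred to above (computed the same way, to a fixed point):
  FOLLOW(S) = { $ }

Taking the union: FOLLOW(X) = { $ }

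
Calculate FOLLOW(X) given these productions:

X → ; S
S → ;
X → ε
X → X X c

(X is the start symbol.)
X is the start symbol, so $ ∈ FOLLOW(X).
In X → X X c: X is followed by X c, add FIRST(X c) \ {ε} = { ';', 'c' }
In X → X X c: X is followed by c, add FIRST(c) \ {ε} = { 'c' }

Taking the union: FOLLOW(X) = { $, ';', 'c' }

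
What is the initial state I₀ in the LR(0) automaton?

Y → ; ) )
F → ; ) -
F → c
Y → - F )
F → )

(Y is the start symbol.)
First, augment the grammar with Y' → Y
I₀ = CLOSURE({ [Y' → . Y] }):
  [Y' → . Y] has the dot before Y: add [Y → . ; ) )], [Y → . - F )]
No further items can be added.

I₀ = { [Y → . - F )], [Y → . ; ) )], [Y' → . Y] }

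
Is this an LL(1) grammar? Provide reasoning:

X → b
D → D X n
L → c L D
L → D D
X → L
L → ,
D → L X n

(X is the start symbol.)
No. Predict set conflict for D: { ',', 'c' }

A grammar is LL(1) if for each non-terminal N with multiple productions, the predict sets of those productions are pairwise disjoint, where PREDICT(N → α) = (FIRST(α) \ {ε}) ∪ (FOLLOW(N) if α ⇒* ε).

Relevant sets:
  FIRST(L) = { ',', 'c' }
  FIRST(D) = { ',', 'c' }

For X:
  PREDICT(X → b) = { 'b' }
  PREDICT(X → L) = { ',', 'c' }
For D:
  PREDICT(D → D X n) = { ',', 'c' }
  PREDICT(D → L X n) = { ',', 'c' }
For L:
  PREDICT(L → c L D) = { 'c' }
  PREDICT(L → D D) = { ',', 'c' }
  PREDICT(L → ',') = { ',' }

Conflict found: Predict set conflict for D: { ',', 'c' }
The grammar is NOT LL(1).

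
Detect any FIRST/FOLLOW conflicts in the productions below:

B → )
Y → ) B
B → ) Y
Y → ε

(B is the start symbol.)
A FIRST/FOLLOW conflict occurs when a non-terminal N has a nullable alternative N → β (β ⇒* ε) and another alternative N → α with FIRST(α) ∩ FOLLOW(N) ≠ ∅: on such a lookahead the parser cannot decide between expanding α and letting N vanish via β.

Nullable non-terminals: Y.

Y: nullable alternative(s) Y → ε; FOLLOW(Y) = { $ }
  Y → ) B: FIRST \ {ε} = { ')' } — disjoint from FOLLOW(Y)
  Y → ε: FIRST \ {ε} = { } — this is the only nullable alternative, skip

B has no nullable alternative, so no FIRST/FOLLOW check is needed there.

No FIRST/FOLLOW conflicts found.

Answer: No FIRST/FOLLOW conflicts.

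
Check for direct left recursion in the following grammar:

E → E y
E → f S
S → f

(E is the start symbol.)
E → E y: LEFT RECURSIVE (starts with E)
E → f S: starts with f
S → f: starts with f

The grammar has direct left recursion on: E.

Answer: Yes, E is left-recursive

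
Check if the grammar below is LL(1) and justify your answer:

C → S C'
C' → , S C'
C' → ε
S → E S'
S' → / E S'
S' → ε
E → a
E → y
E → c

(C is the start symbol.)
A grammar is LL(1) if for each non-terminal N with multiple productions, the predict sets of those productions are pairwise disjoint, where PREDICT(N → α) = (FIRST(α) \ {ε}) ∪ (FOLLOW(N) if α ⇒* ε).

Relevant sets:
  FOLLOW(C') = { $ }
  FOLLOW(S') = { $, ',' }

For C':
  PREDICT(C' → ',' S C') = { ',' }
  PREDICT(C' → ε) = { $ }
For S':
  PREDICT(S' → '/' E S') = { '/' }
  PREDICT(S' → ε) = { $, ',' }
For E:
  PREDICT(E → a) = { 'a' }
  PREDICT(E → y) = { 'y' }
  PREDICT(E → c) = { 'c' }
C, S have a single production, so nothing to check there.

All predict sets are disjoint. The grammar IS LL(1).

Answer: Yes, the grammar is LL(1).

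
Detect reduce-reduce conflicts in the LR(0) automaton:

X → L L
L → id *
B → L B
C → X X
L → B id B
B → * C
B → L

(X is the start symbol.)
A reduce-reduce conflict occurs when an LR(0) state has two complete items [A → α .] and [B → β .] — both call for a reduction, and with no lookahead the parser cannot choose between them.

Augment with X' → X and build the canonical LR(0) collection (I0 = CLOSURE({[X' → . X]}), then GOTO on every symbol after a dot until no new states appear). It has 15 states:
  I0: { [B → . * C], [B → . L B], [B → . L], [L → . B id B], [L → . id *], [X → . L L], [X' → . X] }  — shift
  I1: { [B → * . C], [B → . * C], [B → . L B], [B → . L], [C → . X X], [L → . B id B], [L → . id *], [X → . L L] }  — shift
  I2: { [L → B . id B] }  — shift
  I3: { [B → . * C], [B → . L B], [B → . L], [B → L . B], [B → L .], [L → . B id B], [L → . id *], [X → L . L] }  — shift, reduce
  I4: { [X' → X .] }  — accept
  I5: { [L → id . *] }  — shift
  I6: { [L → id * .] }  — reduce
  I7: { [B → L B .], [L → B . id B] }  — shift, reduce
  I8: { [B → . * C], [B → . L B], [B → . L], [B → L . B], [B → L .], [L → . B id B], [L → . id *], [X → L L .] }  — shift, 2 reduces
  I9: { [B → . * C], [B → . L B], [B → . L], [B → L . B], [B → L .], [L → . B id B], [L → . id *] }  — shift, reduce
  I10: { [B → . * C], [B → . L B], [B → . L], [L → . B id B], [L → . id *], [L → B id . B] }  — shift
  I11: { [L → B . id B], [L → B id B .] }  — shift, reduce
  I12: { [B → * C .] }  — reduce
  I13: { [B → . * C], [B → . L B], [B → . L], [C → X . X], [L → . B id B], [L → . id *], [X → . L L] }  — shift
  I14: { [C → X X .] }  — reduce

I8 contains complete items [B → L .], [X → L L .] — reduce-reduce conflict.

Answer: Yes — I8: [B → L .] vs [X → L L .]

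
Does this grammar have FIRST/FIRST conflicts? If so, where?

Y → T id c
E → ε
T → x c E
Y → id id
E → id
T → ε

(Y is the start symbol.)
FIRST sets of the non-terminals at (or reachable through a nullable prefix from) the front of some alternative:
  FIRST(T) = { 'x', ε }

Productions for Y:
  Y → T id c: FIRST = { 'id', 'x' }
  Y → id id: FIRST = { 'id' }
Productions for E:
  E → ε: FIRST = { ε }
  E → id: FIRST = { 'id' }
Productions for T:
  T → x c E: FIRST = { 'x' }
  T → ε: FIRST = { ε }

Conflict for Y: Y → T id c and Y → id id
  Overlap: { 'id' }

Answer: Yes. Y → T id c / Y → id id on { 'id' }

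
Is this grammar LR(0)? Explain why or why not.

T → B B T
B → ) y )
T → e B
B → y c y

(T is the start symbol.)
Yes, the grammar is LR(0)

Augment with T' → T and build the canonical LR(0) collection (I0 = CLOSURE({[T' → . T]}), then GOTO on every symbol after a dot until no new states appear). It has 13 states:
  I0: { [B → . ) y )], [B → . y c y], [T → . B B T], [T → . e B], [T' → . T] }  — shift
  I1: { [B → ) . y )] }  — shift
  I2: { [B → . ) y )], [B → . y c y], [T → B . B T] }  — shift
  I3: { [T' → T .] }  — accept
  I4: { [B → . ) y )], [B → . y c y], [T → e . B] }  — shift
  I5: { [B → y . c y] }  — shift
  I6: { [B → y c . y] }  — shift
  I7: { [B → y c y .] }  — reduce
  I8: { [T → e B .] }  — reduce
  I9: { [B → . ) y )], [B → . y c y], [T → . B B T], [T → . e B], [T → B B . T] }  — shift
  I10: { [T → B B T .] }  — reduce
  I11: { [B → ) y . )] }  — shift
  I12: { [B → ) y ) .] }  — reduce

Every state is either a pure shift/goto state or contains exactly one complete item and nothing to shift — no conflicts. The grammar is LR(0).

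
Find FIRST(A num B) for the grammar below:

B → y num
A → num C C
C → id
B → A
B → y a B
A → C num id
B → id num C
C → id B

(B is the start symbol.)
FIRST sets of the non-terminals involved (from the grammar, by fixed-point iteration):
  FIRST(A) = { 'id', 'num' }

To compute FIRST(A num B), process the symbols left to right:
Symbol A is a non-terminal. Add FIRST(A) \ {ε} = { 'id', 'num' }
A is not nullable (ε ∉ FIRST(A)), so stop here.
FIRST(A num B) = { 'id', 'num' }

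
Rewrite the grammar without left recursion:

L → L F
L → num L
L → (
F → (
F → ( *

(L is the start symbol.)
L → num L L'
L → ( L'
L' → F L'
L' → ε
F → (
F → ( *

L is directly left-recursive. The standard transformation for
  A → A α₁ | ... | A α_m | β₁ | ... | β_n
is
  A  → β₁ A' | ... | β_n A'
  A' → α₁ A' | ... | α_m A' | ε

L → num L becomes L → num L L'
L → ( becomes L → ( L'
L → L F becomes L' → F L'
Add L' → ε

Productions for other non-terminals are unchanged:
  F → (
  F → ( *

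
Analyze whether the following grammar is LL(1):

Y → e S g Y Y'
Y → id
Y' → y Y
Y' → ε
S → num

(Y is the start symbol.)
A grammar is LL(1) if for each non-terminal N with multiple productions, the predict sets of those productions are pairwise disjoint, where PREDICT(N → α) = (FIRST(α) \ {ε}) ∪ (FOLLOW(N) if α ⇒* ε).

Relevant sets:
  FOLLOW(Y') = { $, 'y' }

For Y:
  PREDICT(Y → e S g Y Y') = { 'e' }
  PREDICT(Y → id) = { 'id' }
For Y':
  PREDICT(Y' → y Y) = { 'y' }
  PREDICT(Y' → ε) = { $, 'y' }
S has a single production, so nothing to check there.

Conflict found: Predict set conflict for Y': { 'y' }
The grammar is NOT LL(1).

Answer: No. Predict set conflict for Y': { 'y' }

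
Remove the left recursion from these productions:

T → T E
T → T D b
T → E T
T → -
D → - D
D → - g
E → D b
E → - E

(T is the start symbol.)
T → E T T'
T → - T'
T' → E T'
T' → D b T'
T' → ε
D → - D
D → - g
E → D b
E → - E

T is directly left-recursive. The standard transformation for
  A → A α₁ | ... | A α_m | β₁ | ... | β_n
is
  A  → β₁ A' | ... | β_n A'
  A' → α₁ A' | ... | α_m A' | ε

T → E T becomes T → E T T'
T → - becomes T → - T'
T → T E becomes T' → E T'
T → T D b becomes T' → D b T'
Add T' → ε

Productions for other non-terminals are unchanged:
  D → - D
  D → - g
  E → D b
  E → - E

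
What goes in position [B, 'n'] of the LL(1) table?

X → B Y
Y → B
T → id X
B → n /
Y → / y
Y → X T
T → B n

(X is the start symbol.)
To find M[B, 'n'], we find productions for B where 'n' is in the predict set (PREDICT(N → α) = (FIRST(α) \ {ε}) ∪ (FOLLOW(N) if α ⇒* ε)).

B → n /: PREDICT = { 'n' }
  'n' is in predict set, so this production goes in M[B, 'n']

M[B, 'n'] = B → n /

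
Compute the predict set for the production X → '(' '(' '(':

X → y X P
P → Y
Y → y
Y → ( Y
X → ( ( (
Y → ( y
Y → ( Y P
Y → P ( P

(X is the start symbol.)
{ '(' }

PREDICT(X → '(' '(' '(') = (FIRST(RHS) \ {ε}) ∪ (FOLLOW(X) if ε ∈ FIRST(RHS), i.e. RHS ⇒* ε)
FIRST('(' '(' '(') = { '(' }
ε ∉ FIRST('(' '(' '('), so FOLLOW(X) is not added.
PREDICT(X → '(' '(' '(') = { '(' }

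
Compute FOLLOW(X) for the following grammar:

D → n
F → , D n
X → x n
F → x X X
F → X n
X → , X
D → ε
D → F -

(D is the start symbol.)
To compute FOLLOW(X), find every occurrence of X on a right-hand side N → α X β: add FIRST(β) \ {ε}, and if β is empty or nullable also add FOLLOW(N). Iterate to a fixed point.

In F → x X X: X is followed by X, add FIRST(X) \ {ε} = { ',', 'x' }
In F → x X X: X is at the end, add FOLLOW(F)
In F → X n: X is followed by n, add FIRST(n) \ {ε} = { 'n' }
In X → , X: X is at the end; this adds FOLLOW(X) to itself — nothing new

The FOLLOW sets referred to above (computed the same way, to a fixed point):
  FOLLOW(F) = { '-' }

Taking the union: FOLLOW(X) = { ',', '-', 'n', 'x' }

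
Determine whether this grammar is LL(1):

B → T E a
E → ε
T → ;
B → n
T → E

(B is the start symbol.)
Yes, the grammar is LL(1).

A grammar is LL(1) if for each non-terminal N with multiple productions, the predict sets of those productions are pairwise disjoint, where PREDICT(N → α) = (FIRST(α) \ {ε}) ∪ (FOLLOW(N) if α ⇒* ε).

Relevant sets:
  FIRST(T) = { ';', ε }
  FIRST(E) = { ε }
  FOLLOW(T) = { 'a' }

For B:
  PREDICT(B → T E a) = { ';', 'a' }
  PREDICT(B → n) = { 'n' }
For T:
  PREDICT(T → ';') = { ';' }
  PREDICT(T → E) = { 'a' }
E has a single production, so nothing to check there.

All predict sets are disjoint. The grammar IS LL(1).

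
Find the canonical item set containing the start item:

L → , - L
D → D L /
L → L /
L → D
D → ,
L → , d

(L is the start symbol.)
First, augment the grammar with L' → L
I₀ = CLOSURE({ [L' → . L] }):
  [L' → . L] has the dot before L: add [L → . , - L], [L → . L /], [L → . D], [L → . , d]
  [L → . D] has the dot before D: add [D → . D L /], [D → . ,]
No further items can be added.

I₀ = { [D → . ,], [D → . D L /], [L → . , - L], [L → . , d], [L → . D], [L → . L /], [L' → . L] }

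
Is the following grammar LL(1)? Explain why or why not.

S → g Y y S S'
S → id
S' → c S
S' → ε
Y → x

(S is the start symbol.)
No. Predict set conflict for S': { 'c' }

A grammar is LL(1) if for each non-terminal N with multiple productions, the predict sets of those productions are pairwise disjoint, where PREDICT(N → α) = (FIRST(α) \ {ε}) ∪ (FOLLOW(N) if α ⇒* ε).

Relevant sets:
  FOLLOW(S') = { $, 'c' }

For S:
  PREDICT(S → g Y y S S') = { 'g' }
  PREDICT(S → id) = { 'id' }
For S':
  PREDICT(S' → c S) = { 'c' }
  PREDICT(S' → ε) = { $, 'c' }
Y has a single production, so nothing to check there.

Conflict found: Predict set conflict for S': { 'c' }
The grammar is NOT LL(1).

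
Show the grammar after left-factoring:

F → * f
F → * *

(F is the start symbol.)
Left-factoring transforms A → αβ₁ | αβ₂ into A → αA' and A' → β₁ | β₂
(α is the longest common prefix among the alternatives). Repeat until
no nonterminal has two alternatives with a common prefix.

Round 1: F has alternatives sharing prefix '*'. Introduce F': F → * F'
  Add: F' → f
  Add: F' → *

No remaining common prefixes — done.

Resulting grammar:
F → * F'
F' → f
F' → *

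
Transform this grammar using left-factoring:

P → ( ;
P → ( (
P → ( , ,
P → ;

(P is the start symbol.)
P → ( P'
P' → ;
P' → (
P' → , ,
P → ;

Left-factoring transforms A → αβ₁ | αβ₂ into A → αA' and A' → β₁ | β₂
(α is the longest common prefix among the alternatives). Repeat until
no nonterminal has two alternatives with a common prefix.

Round 1: P has alternatives sharing prefix '('. Introduce P': P → ( P'
  Add: P' → ;
  Add: P' → (
  Add: P' → , ,

No remaining common prefixes — done.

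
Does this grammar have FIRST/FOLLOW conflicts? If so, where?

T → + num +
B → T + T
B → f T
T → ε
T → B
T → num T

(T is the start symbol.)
Yes. T → '+' num '+' with FOLLOW(T) on { '+' }; T → B with FOLLOW(T) on { '+' }

A FIRST/FOLLOW conflict occurs when a non-terminal N has a nullable alternative N → β (β ⇒* ε) and another alternative N → α with FIRST(α) ∩ FOLLOW(N) ≠ ∅: on such a lookahead the parser cannot decide between expanding α and letting N vanish via β.

Nullable non-terminals: T.
FIRST sets used below: FIRST(B) = { '+', 'f', 'num' }

T: nullable alternative(s) T → ε; FOLLOW(T) = { $, '+' }
  T → + num +: FIRST \ {ε} = { '+' } — overlaps FOLLOW(T) on { '+' }: CONFLICT
  T → ε: FIRST \ {ε} = { } — this is the only nullable alternative, skip
  T → B: FIRST \ {ε} = { '+', 'f', 'num' } — overlaps FOLLOW(T) on { '+' }: CONFLICT
  T → num T: FIRST \ {ε} = { 'num' } — disjoint from FOLLOW(T)

B has no nullable alternative, so no FIRST/FOLLOW check is needed there.

So the grammar has 2 FIRST/FOLLOW conflicts (marked CONFLICT above).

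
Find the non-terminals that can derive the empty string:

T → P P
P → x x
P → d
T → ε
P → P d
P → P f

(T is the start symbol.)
A non-terminal is nullable if it can derive ε (the empty string): either it has an ε-production, or it has a production whose right-hand side consists entirely of nullable non-terminals.

ε-productions: T → ε
So T is immediately nullable.
No further non-terminal can be added: every production for the remaining non-terminals contains a terminal or a non-nullable non-terminal.
Nullable = { 'T' }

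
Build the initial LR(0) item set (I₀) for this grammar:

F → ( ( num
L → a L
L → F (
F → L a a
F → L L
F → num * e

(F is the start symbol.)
{ [F → . ( ( num], [F → . L L], [F → . L a a], [F → . num * e], [F' → . F], [L → . F (], [L → . a L] }

First, augment the grammar with F' → F
I₀ = CLOSURE({ [F' → . F] }):
  [F' → . F] has the dot before F: add [F → . ( ( num], [F → . L a a], [F → . L L], [F → . num * e]
  [F → . L a a] has the dot before L: add [L → . a L], [L → . F (]
No further items can be added.

I₀ = { [F → . ( ( num], [F → . L L], [F → . L a a], [F → . num * e], [F' → . F], [L → . F (], [L → . a L] }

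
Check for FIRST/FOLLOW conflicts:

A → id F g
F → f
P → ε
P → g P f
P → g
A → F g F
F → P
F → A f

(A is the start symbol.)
Yes. F → f with FOLLOW(F) on { 'f' }; F → A f with FOLLOW(F) on { 'f', 'g' }; P → g P f with FOLLOW(P) on { 'g' }; P → g with FOLLOW(P) on { 'g' }

A FIRST/FOLLOW conflict occurs when a non-terminal N has a nullable alternative N → β (β ⇒* ε) and another alternative N → α with FIRST(α) ∩ FOLLOW(N) ≠ ∅: on such a lookahead the parser cannot decide between expanding α and letting N vanish via β.

Nullable non-terminals: F, P.
FIRST sets used below: FIRST(P) = { 'g', ε }, FIRST(A) = { 'f', 'g', 'id' }

F: nullable alternative(s) F → P; FOLLOW(F) = { $, 'f', 'g' }
  F → f: FIRST \ {ε} = { 'f' } — overlaps FOLLOW(F) on { 'f' }: CONFLICT
  F → P: FIRST \ {ε} = { 'g' } — this is the only nullable alternative, skip
  F → A f: FIRST \ {ε} = { 'f', 'g', 'id' } — overlaps FOLLOW(F) on { 'f', 'g' }: CONFLICT

P: nullable alternative(s) P → ε; FOLLOW(P) = { $, 'f', 'g' }
  P → ε: FIRST \ {ε} = { } — this is the only nullable alternative, skip
  P → g P f: FIRST \ {ε} = { 'g' } — overlaps FOLLOW(P) on { 'g' }: CONFLICT
  P → g: FIRST \ {ε} = { 'g' } — overlaps FOLLOW(P) on { 'g' }: CONFLICT

A has no nullable alternative, so no FIRST/FOLLOW check is needed there.

So the grammar has 4 FIRST/FOLLOW conflicts (marked CONFLICT above).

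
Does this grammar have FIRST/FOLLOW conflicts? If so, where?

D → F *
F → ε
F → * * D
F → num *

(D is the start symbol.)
Yes. F → '*' '*' D with FOLLOW(F) on { '*' }

A FIRST/FOLLOW conflict occurs when a non-terminal N has a nullable alternative N → β (β ⇒* ε) and another alternative N → α with FIRST(α) ∩ FOLLOW(N) ≠ ∅: on such a lookahead the parser cannot decide between expanding α and letting N vanish via β.

Nullable non-terminals: F.

F: nullable alternative(s) F → ε; FOLLOW(F) = { '*' }
  F → ε: FIRST \ {ε} = { } — this is the only nullable alternative, skip
  F → * * D: FIRST \ {ε} = { '*' } — overlaps FOLLOW(F) on { '*' }: CONFLICT
  F → num *: FIRST \ {ε} = { 'num' } — disjoint from FOLLOW(F)

D has no nullable alternative, so no FIRST/FOLLOW check is needed there.

So the grammar has 1 FIRST/FOLLOW conflict (marked CONFLICT above).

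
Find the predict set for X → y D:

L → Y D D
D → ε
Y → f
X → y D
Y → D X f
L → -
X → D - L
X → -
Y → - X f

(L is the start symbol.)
PREDICT(X → y D) = (FIRST(RHS) \ {ε}) ∪ (FOLLOW(X) if ε ∈ FIRST(RHS), i.e. RHS ⇒* ε)
FIRST(y D) = { 'y' }
ε ∉ FIRST(y D), so FOLLOW(X) is not added.
PREDICT(X → y D) = { 'y' }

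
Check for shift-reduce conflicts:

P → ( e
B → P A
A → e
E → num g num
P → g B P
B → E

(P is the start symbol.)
A shift-reduce conflict occurs when an LR(0) state has both:
  - a complete (reduce) item [A → α .] (dot at the end), and
  - a shift item [B → β . c γ] (dot before a terminal).

Augment with P' → P and build the canonical LR(0) collection (I0 = CLOSURE({[P' → . P]}), then GOTO on every symbol after a dot until no new states appear). It has 14 states:
  I0: { [P → . ( e], [P → . g B P], [P' → . P] }  — shift
  I1: { [P → ( . e] }  — shift
  I2: { [P' → P .] }  — accept
  I3: { [B → . E], [B → . P A], [E → . num g num], [P → . ( e], [P → . g B P], [P → g . B P] }  — shift
  I4: { [P → . ( e], [P → . g B P], [P → g B . P] }  — shift
  I5: { [B → E .] }  — reduce
  I6: { [A → . e], [B → P . A] }  — shift
  I7: { [E → num . g num] }  — shift
  I8: { [E → num g . num] }  — shift
  I9: { [E → num g num .] }  — reduce
  I10: { [B → P A .] }  — reduce
  I11: { [A → e .] }  — reduce
  I12: { [P → g B P .] }  — reduce
  I13: { [P → ( e .] }  — reduce

No state contains both a complete item and a shift item.

Answer: No shift-reduce conflicts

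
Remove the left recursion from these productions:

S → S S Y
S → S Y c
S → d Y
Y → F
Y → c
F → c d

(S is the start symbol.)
S → d Y S'
S' → S Y S'
S' → Y c S'
S' → ε
Y → F
Y → c
F → c d

S is directly left-recursive. The standard transformation for
  A → A α₁ | ... | A α_m | β₁ | ... | β_n
is
  A  → β₁ A' | ... | β_n A'
  A' → α₁ A' | ... | α_m A' | ε

S → d Y becomes S → d Y S'
S → S S Y becomes S' → S Y S'
S → S Y c becomes S' → Y c S'
Add S' → ε

Productions for other non-terminals are unchanged:
  Y → F
  Y → c
  F → c d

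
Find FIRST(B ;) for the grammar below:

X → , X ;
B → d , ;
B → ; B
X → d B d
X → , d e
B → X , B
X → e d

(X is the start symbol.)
{ ',', ';', 'd', 'e' }

FIRST sets of the non-terminals involved (from the grammar, by fixed-point iteration):
  FIRST(B) = { ',', ';', 'd', 'e' }

To compute FIRST(B ;), process the symbols left to right:
Symbol B is a non-terminal. Add FIRST(B) \ {ε} = { ',', ';', 'd', 'e' }
B is not nullable (ε ∉ FIRST(B)), so stop here.
FIRST(B ;) = { ',', ';', 'd', 'e' }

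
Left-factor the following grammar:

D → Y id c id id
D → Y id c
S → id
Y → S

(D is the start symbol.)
Left-factoring transforms A → αβ₁ | αβ₂ into A → αA' and A' → β₁ | β₂
(α is the longest common prefix among the alternatives). Repeat until
no nonterminal has two alternatives with a common prefix.

Round 1: D has alternatives sharing prefix 'Y id c'. Introduce D': D → Y id c D'
  Add: D' → id id
  Add: D' → ε

No remaining common prefixes — done.

Resulting grammar:
D → Y id c D'
D' → id id
D' → ε
S → id
Y → S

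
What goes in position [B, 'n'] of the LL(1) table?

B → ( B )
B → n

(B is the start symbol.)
B → n

To find M[B, 'n'], we find productions for B where 'n' is in the predict set (PREDICT(N → α) = (FIRST(α) \ {ε}) ∪ (FOLLOW(N) if α ⇒* ε)).

B → ( B ): PREDICT = { '(' }
B → n: PREDICT = { 'n' }
  'n' is in predict set, so this production goes in M[B, 'n']

M[B, 'n'] = B → n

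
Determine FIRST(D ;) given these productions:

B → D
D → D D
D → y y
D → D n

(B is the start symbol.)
{ 'y' }

FIRST sets of the non-terminals involved (from the grammar, by fixed-point iteration):
  FIRST(D) = { 'y' }

To compute FIRST(D ;), process the symbols left to right:
Symbol D is a non-terminal. Add FIRST(D) \ {ε} = { 'y' }
D is not nullable (ε ∉ FIRST(D)), so stop here.
FIRST(D ;) = { 'y' }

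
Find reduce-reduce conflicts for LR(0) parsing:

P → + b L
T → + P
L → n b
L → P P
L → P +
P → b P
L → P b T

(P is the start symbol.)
A reduce-reduce conflict occurs when an LR(0) state has two complete items [A → α .] and [B → β .] — both call for a reduction, and with no lookahead the parser cannot choose between them.

Augment with P' → P and build the canonical LR(0) collection (I0 = CLOSURE({[P' → . P]}), then GOTO on every symbol after a dot until no new states appear). It has 18 states:
  I0: { [P → . + b L], [P → . b P], [P' → . P] }  — shift
  I1: { [P → + . b L] }  — shift
  I2: { [P' → P .] }  — accept
  I3: { [P → . + b L], [P → . b P], [P → b . P] }  — shift
  I4: { [P → b P .] }  — reduce
  I5: { [L → . P +], [L → . P P], [L → . P b T], [L → . n b], [P → + b . L], [P → . + b L], [P → . b P] }  — shift
  I6: { [P → + b L .] }  — reduce
  I7: { [L → P . +], [L → P . P], [L → P . b T], [P → . + b L], [P → . b P] }  — shift
  I8: { [L → n . b] }  — shift
  I9: { [L → n b .] }  — reduce
  I10: { [L → P + .], [P → + . b L] }  — shift, reduce
  I11: { [L → P P .] }  — reduce
  I12: { [L → P b . T], [P → . + b L], [P → . b P], [P → b . P], [T → . + P] }  — shift
  I13: { [P → + . b L], [P → . + b L], [P → . b P], [T → + . P] }  — shift
  I14: { [L → P b T .] }  — reduce
  I15: { [T → + P .] }  — reduce
  I16: { [L → . P +], [L → . P P], [L → . P b T], [L → . n b], [P → + b . L], [P → . + b L], [P → . b P], [P → b . P] }  — shift
  I17: { [L → P . +], [L → P . P], [L → P . b T], [P → . + b L], [P → . b P], [P → b P .] }  — shift, reduce

No state contains more than one complete item.

Answer: No reduce-reduce conflicts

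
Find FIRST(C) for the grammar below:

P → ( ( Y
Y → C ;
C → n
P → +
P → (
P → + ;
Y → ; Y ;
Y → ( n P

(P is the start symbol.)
{ 'n' }

To compute FIRST(C), examine every production with C on the left-hand side, reading each right-hand side left to right until a non-nullable symbol is reached.

From C → n:
  - n is a terminal: add 'n' and stop

Collecting: FIRST(C) = { 'n' }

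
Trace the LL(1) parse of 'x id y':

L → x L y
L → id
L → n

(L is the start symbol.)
Stack is shown with the top on the left.

Stack    Input     Action
-------------------------
L $      x id y $  output L → x L y
x L y $  x id y $  match 'x'
L y $    id y $    output L → id
id y $   id y $    match 'id'
y $      y $       match 'y'
$        $         accept

The string is accepted.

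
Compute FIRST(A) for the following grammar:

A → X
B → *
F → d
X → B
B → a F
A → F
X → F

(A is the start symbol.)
{ '*', 'a', 'd' }

To compute FIRST(A), examine every production with A on the left-hand side, reading each right-hand side left to right until a non-nullable symbol is reached.

FIRST sets of the other non-terminals involved (by the same procedure, iterated to a fixed point):
  FIRST(X) = { '*', 'a', 'd' }
  FIRST(F) = { 'd' }

From A → X:
  - X is a non-terminal: add FIRST(X) \ {ε} = { '*', 'a', 'd' }
    X is not nullable, so stop
From A → F:
  - F is a non-terminal: add FIRST(F) \ {ε} = { 'd' }
    F is not nullable, so stop

Collecting: FIRST(A) = { '*', 'a', 'd' }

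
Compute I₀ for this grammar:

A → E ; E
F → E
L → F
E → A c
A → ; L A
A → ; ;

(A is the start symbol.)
First, augment the grammar with A' → A
I₀ = CLOSURE({ [A' → . A] }):
  [A' → . A] has the dot before A: add [A → . E ; E], [A → . ; L A], [A → . ; ;]
  [A → . E ; E] has the dot before E: add [E → . A c]
No further items can be added.

I₀ = { [A → . ; ;], [A → . ; L A], [A → . E ; E], [A' → . A], [E → . A c] }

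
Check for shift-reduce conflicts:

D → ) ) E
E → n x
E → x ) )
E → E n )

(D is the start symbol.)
Yes — I4: [D → ) ) E .] vs [E → E . n )]

A shift-reduce conflict occurs when an LR(0) state has both:
  - a complete (reduce) item [A → α .] (dot at the end), and
  - a shift item [B → β . c γ] (dot before a terminal).

Augment with D' → D and build the canonical LR(0) collection (I0 = CLOSURE({[D' → . D]}), then GOTO on every symbol after a dot until no new states appear). It has 12 states:
  I0: { [D → . ) ) E], [D' → . D] }  — shift
  I1: { [D → ) . ) E] }  — shift
  I2: { [D' → D .] }  — accept
  I3: { [D → ) ) . E], [E → . E n )], [E → . n x], [E → . x ) )] }  — shift
  I4: { [D → ) ) E .], [E → E . n )] }  — shift, reduce
  I5: { [E → n . x] }  — shift
  I6: { [E → x . ) )] }  — shift
  I7: { [E → x ) . )] }  — shift
  I8: { [E → x ) ) .] }  — reduce
  I9: { [E → n x .] }  — reduce
  I10: { [E → E n . )] }  — shift
  I11: { [E → E n ) .] }  — reduce

I4 contains reduce item [D → ) ) E .] and shift item [E → E . n )] — shift-reduce conflict.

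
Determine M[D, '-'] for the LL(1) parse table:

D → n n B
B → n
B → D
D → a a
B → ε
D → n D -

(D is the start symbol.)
Empty (error entry)

To find M[D, '-'], we find productions for D where '-' is in the predict set (PREDICT(N → α) = (FIRST(α) \ {ε}) ∪ (FOLLOW(N) if α ⇒* ε)).

D → n n B: PREDICT = { 'n' }
D → a a: PREDICT = { 'a' }
D → n D -: PREDICT = { 'n' }

M[D, '-'] is empty (no production applies)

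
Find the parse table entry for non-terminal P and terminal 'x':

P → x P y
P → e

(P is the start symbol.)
To find M[P, 'x'], we find productions for P where 'x' is in the predict set (PREDICT(N → α) = (FIRST(α) \ {ε}) ∪ (FOLLOW(N) if α ⇒* ε)).

P → x P y: PREDICT = { 'x' }
  'x' is in predict set, so this production goes in M[P, 'x']
P → e: PREDICT = { 'e' }

M[P, 'x'] = P → x P y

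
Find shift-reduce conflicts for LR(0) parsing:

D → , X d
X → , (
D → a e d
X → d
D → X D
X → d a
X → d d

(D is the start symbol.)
A shift-reduce conflict occurs when an LR(0) state has both:
  - a complete (reduce) item [A → α .] (dot at the end), and
  - a shift item [B → β . c γ] (dot before a terminal).

Augment with D' → D and build the canonical LR(0) collection (I0 = CLOSURE({[D' → . D]}), then GOTO on every symbol after a dot until no new states appear). It has 15 states:
  I0: { [D → . , X d], [D → . X D], [D → . a e d], [D' → . D], [X → . , (], [X → . d a], [X → . d d], [X → . d] }  — shift
  I1: { [D → , . X d], [X → , . (], [X → . , (], [X → . d a], [X → . d d], [X → . d] }  — shift
  I2: { [D' → D .] }  — accept
  I3: { [D → . , X d], [D → . X D], [D → . a e d], [D → X . D], [X → . , (], [X → . d a], [X → . d d], [X → . d] }  — shift
  I4: { [D → a . e d] }  — shift
  I5: { [X → d . a], [X → d . d], [X → d .] }  — shift, reduce
  I6: { [X → d a .] }  — reduce
  I7: { [X → d d .] }  — reduce
  I8: { [D → a e . d] }  — shift
  I9: { [D → a e d .] }  — reduce
  I10: { [D → X D .] }  — reduce
  I11: { [X → , ( .] }  — reduce
  I12: { [X → , . (] }  — shift
  I13: { [D → , X . d] }  — shift
  I14: { [D → , X d .] }  — reduce

I5 contains reduce item [X → d .] and shift items [X → d . a], [X → d . d] — shift-reduce conflict.

Answer: Yes — I5: [X → d .] vs [X → d . a]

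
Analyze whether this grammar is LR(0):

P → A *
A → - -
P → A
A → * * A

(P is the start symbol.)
No. Shift-reduce conflict between [P → A .] and [P → A . *]

Augment with P' → P and build the canonical LR(0) collection (I0 = CLOSURE({[P' → . P]}), then GOTO on every symbol after a dot until no new states appear). It has 9 states:
  I0: { [A → . * * A], [A → . - -], [P → . A *], [P → . A], [P' → . P] }  — shift
  I1: { [A → * . * A] }  — shift
  I2: { [A → - . -] }  — shift
  I3: { [P → A . *], [P → A .] }  — shift, reduce
  I4: { [P' → P .] }  — accept
  I5: { [P → A * .] }  — reduce
  I6: { [A → - - .] }  — reduce
  I7: { [A → * * . A], [A → . * * A], [A → . - -] }  — shift
  I8: { [A → * * A .] }  — reduce

Conflict in state I3:
  Shift-reduce conflict between [P → A .] and [P → A . *]
So the grammar is NOT LR(0).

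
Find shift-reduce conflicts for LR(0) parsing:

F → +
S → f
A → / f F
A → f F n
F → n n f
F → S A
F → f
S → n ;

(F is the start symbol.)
No shift-reduce conflicts

Augment with F' → F and build the canonical LR(0) collection (I0 = CLOSURE({[F' → . F]}), then GOTO on every symbol after a dot until no new states appear). It has 16 states:
  I0: { [F → . +], [F → . S A], [F → . f], [F → . n n f], [F' → . F], [S → . f], [S → . n ;] }  — shift
  I1: { [F → + .] }  — reduce
  I2: { [F' → F .] }  — accept
  I3: { [A → . / f F], [A → . f F n], [F → S . A] }  — shift
  I4: { [F → f .], [S → f .] }  — 2 reduces
  I5: { [F → n . n f], [S → n . ;] }  — shift
  I6: { [S → n ; .] }  — reduce
  I7: { [F → n n . f] }  — shift
  I8: { [F → n n f .] }  — reduce
  I9: { [A → / . f F] }  — shift
  I10: { [F → S A .] }  — reduce
  I11: { [A → f . F n], [F → . +], [F → . S A], [F → . f], [F → . n n f], [S → . f], [S → . n ;] }  — shift
  I12: { [A → f F . n] }  — shift
  I13: { [A → f F n .] }  — reduce
  I14: { [A → / f . F], [F → . +], [F → . S A], [F → . f], [F → . n n f], [S → . f], [S → . n ;] }  — shift
  I15: { [A → / f F .] }  — reduce

No state contains both a complete item and a shift item.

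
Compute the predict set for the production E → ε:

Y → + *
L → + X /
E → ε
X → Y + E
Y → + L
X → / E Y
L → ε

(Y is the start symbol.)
{ '+', '/' }

PREDICT(E → ε) = (FIRST(RHS) \ {ε}) ∪ (FOLLOW(E) if ε ∈ FIRST(RHS), i.e. RHS ⇒* ε)
The right-hand side is ε (FIRST(ε) = { ε }), so the predict set is FOLLOW(E) = { '+', '/' }
PREDICT(E → ε) = { '+', '/' }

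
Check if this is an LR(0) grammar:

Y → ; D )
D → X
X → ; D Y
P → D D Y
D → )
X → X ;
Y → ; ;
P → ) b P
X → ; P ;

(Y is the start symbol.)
A grammar is LR(0) if no state in the canonical LR(0) collection has:
  - both a shift item (dot before a terminal) and a complete item (shift-reduce conflict), or
  - two or more complete items (reduce-reduce conflict; the accept item [Y' → Y .] counts as a complete item here).

Augment with Y' → Y and build the canonical LR(0) collection (I0 = CLOSURE({[Y' → . Y]}), then GOTO on every symbol after a dot until no new states appear). It has 23 states:
  I0: { [Y → . ; ;], [Y → . ; D )], [Y' → . Y] }  — shift
  I1: { [D → . )], [D → . X], [X → . ; D Y], [X → . ; P ;], [X → . X ;], [Y → ; . ;], [Y → ; . D )] }  — shift
  I2: { [Y' → Y .] }  — accept
  I3: { [D → ) .] }  — reduce
  I4: { [D → . )], [D → . X], [P → . ) b P], [P → . D D Y], [X → . ; D Y], [X → . ; P ;], [X → . X ;], [X → ; . D Y], [X → ; . P ;], [Y → ; ; .] }  — shift, reduce
  I5: { [Y → ; D . )] }  — shift
  I6: { [D → X .], [X → X . ;] }  — shift, reduce
  I7: { [X → X ; .] }  — reduce
  I8: { [Y → ; D ) .] }  — reduce
  I9: { [D → ) .], [P → ) . b P] }  — shift, reduce
  I10: { [D → . )], [D → . X], [P → . ) b P], [P → . D D Y], [X → . ; D Y], [X → . ; P ;], [X → . X ;], [X → ; . D Y], [X → ; . P ;] }  — shift
  I11: { [D → . )], [D → . X], [P → D . D Y], [X → . ; D Y], [X → . ; P ;], [X → . X ;], [X → ; D . Y], [Y → . ; ;], [Y → . ; D )] }  — shift
  I12: { [X → ; P . ;] }  — shift
  I13: { [X → ; P ; .] }  — reduce
  I14: { [D → . )], [D → . X], [P → . ) b P], [P → . D D Y], [X → . ; D Y], [X → . ; P ;], [X → . X ;], [X → ; . D Y], [X → ; . P ;], [Y → ; . ;], [Y → ; . D )] }  — shift
  I15: { [P → D D . Y], [Y → . ; ;], [Y → . ; D )] }  — shift
  I16: { [X → ; D Y .] }  — reduce
  I17: { [P → D D Y .] }  — reduce
  I18: { [D → . )], [D → . X], [P → D . D Y], [X → . ; D Y], [X → . ; P ;], [X → . X ;], [X → ; D . Y], [Y → . ; ;], [Y → . ; D )], [Y → ; D . )] }  — shift
  I19: { [D → ) .], [Y → ; D ) .] }  — 2 reduces
  I20: { [D → . )], [D → . X], [P → ) b . P], [P → . ) b P], [P → . D D Y], [X → . ; D Y], [X → . ; P ;], [X → . X ;] }  — shift
  I21: { [D → . )], [D → . X], [P → D . D Y], [X → . ; D Y], [X → . ; P ;], [X → . X ;] }  — shift
  I22: { [P → ) b P .] }  — reduce

Conflict in state I4:
  Shift-reduce conflict between [Y → ; ; .] and [D → . )]
So the grammar is NOT LR(0).

Answer: No. Shift-reduce conflict between [Y → ; ; .] and [D → . )]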